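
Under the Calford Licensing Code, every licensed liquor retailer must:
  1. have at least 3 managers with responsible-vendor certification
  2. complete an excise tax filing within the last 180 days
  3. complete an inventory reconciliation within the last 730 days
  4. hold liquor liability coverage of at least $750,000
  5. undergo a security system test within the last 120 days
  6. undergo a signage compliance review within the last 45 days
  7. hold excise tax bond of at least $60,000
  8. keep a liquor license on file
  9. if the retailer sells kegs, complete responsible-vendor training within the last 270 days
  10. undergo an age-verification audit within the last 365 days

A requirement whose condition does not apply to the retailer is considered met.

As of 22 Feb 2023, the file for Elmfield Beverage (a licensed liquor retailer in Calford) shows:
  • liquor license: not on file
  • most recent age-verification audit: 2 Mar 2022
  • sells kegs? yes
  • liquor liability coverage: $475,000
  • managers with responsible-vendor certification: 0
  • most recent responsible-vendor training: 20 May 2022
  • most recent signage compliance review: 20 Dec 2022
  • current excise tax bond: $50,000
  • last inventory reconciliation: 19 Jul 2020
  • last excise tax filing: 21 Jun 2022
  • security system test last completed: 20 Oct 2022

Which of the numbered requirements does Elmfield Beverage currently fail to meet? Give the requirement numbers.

1. managers with responsible-vendor certification 0 < 3 → not met
2. excise tax filing 246 days ago vs limit 180 → not met
3. inventory reconciliation 948 days ago vs limit 730 → not met
4. liquor liability coverage $475,000 < $750,000 → not met
5. security system test 125 days ago vs limit 120 → not met
6. signage compliance review 64 days ago vs limit 45 → not met
7. excise tax bond $50,000 < $60,000 → not met
8. liquor license absent → not met
9. condition 'sells kegs' holds; responsible-vendor training 278 days ago vs limit 270 → not met
10. age-verification audit 357 days ago vs limit 365 → met
Not met: 1, 2, 3, 4, 5, 6, 7, 8, 9

1, 2, 3, 4, 5, 6, 7, 8, 9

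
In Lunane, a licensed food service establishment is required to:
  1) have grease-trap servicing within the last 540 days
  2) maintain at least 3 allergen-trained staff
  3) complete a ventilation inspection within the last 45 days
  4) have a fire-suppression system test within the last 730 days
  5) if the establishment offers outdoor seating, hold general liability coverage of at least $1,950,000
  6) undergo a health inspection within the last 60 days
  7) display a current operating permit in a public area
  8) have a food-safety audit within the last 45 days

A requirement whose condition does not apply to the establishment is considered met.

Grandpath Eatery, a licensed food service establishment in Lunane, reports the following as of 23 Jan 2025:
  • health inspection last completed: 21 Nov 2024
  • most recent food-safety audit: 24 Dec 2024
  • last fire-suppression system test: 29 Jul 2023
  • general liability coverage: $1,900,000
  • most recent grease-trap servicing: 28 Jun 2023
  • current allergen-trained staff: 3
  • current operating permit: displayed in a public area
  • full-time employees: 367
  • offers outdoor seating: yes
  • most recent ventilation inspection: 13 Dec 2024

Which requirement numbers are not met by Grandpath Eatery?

1. grease-trap servicing 575 days ago vs limit 540 → not met
2. allergen-trained staff 3 ≥ 3 → met
3. ventilation inspection 41 days ago vs limit 45 → met
4. fire-suppression system test 544 days ago vs limit 730 → met
5. condition 'offers outdoor seating' holds; general liability coverage $1,900,000 < $1,950,000 → not met
6. health inspection 63 days ago vs limit 60 → not met
7. current operating permit present → met
8. food-safety audit 30 days ago vs limit 45 → met
Not met: 1, 5, 6

1, 5, 6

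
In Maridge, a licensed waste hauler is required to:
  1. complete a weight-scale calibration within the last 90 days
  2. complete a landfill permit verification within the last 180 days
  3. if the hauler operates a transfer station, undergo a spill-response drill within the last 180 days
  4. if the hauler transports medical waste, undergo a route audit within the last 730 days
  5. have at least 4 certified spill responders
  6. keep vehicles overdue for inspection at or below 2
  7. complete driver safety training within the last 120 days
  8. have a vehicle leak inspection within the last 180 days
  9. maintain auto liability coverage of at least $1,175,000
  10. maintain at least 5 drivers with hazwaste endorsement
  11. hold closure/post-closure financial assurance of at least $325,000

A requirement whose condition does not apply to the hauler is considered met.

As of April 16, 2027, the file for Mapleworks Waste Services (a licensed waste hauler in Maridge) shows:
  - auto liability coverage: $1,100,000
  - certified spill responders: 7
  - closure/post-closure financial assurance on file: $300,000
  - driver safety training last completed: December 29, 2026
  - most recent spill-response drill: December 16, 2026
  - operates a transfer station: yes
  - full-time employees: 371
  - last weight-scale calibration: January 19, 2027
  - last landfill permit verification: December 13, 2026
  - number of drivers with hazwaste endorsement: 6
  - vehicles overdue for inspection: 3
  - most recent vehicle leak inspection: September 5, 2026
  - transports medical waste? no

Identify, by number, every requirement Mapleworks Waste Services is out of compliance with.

1. weight-scale calibration 87 days ago vs limit 90 → met
2. landfill permit verification 124 days ago vs limit 180 → met
3. condition 'operates a transfer station' holds; spill-response drill 121 days ago vs limit 180 → met
4. condition 'transports medical waste' does not hold → requirement n/a → met
5. certified spill responders 7 ≥ 4 → met
6. vehicles overdue for inspection 3 > 2 → not met
7. driver safety training 108 days ago vs limit 120 → met
8. vehicle leak inspection 223 days ago vs limit 180 → not met
9. auto liability coverage $1,100,000 < $1,175,000 → not met
10. drivers with hazwaste endorsement 6 ≥ 5 → met
11. closure/post-closure financial assurance $300,000 < $325,000 → not met
Not met: 6, 8, 9, 11

6, 8, 9, 11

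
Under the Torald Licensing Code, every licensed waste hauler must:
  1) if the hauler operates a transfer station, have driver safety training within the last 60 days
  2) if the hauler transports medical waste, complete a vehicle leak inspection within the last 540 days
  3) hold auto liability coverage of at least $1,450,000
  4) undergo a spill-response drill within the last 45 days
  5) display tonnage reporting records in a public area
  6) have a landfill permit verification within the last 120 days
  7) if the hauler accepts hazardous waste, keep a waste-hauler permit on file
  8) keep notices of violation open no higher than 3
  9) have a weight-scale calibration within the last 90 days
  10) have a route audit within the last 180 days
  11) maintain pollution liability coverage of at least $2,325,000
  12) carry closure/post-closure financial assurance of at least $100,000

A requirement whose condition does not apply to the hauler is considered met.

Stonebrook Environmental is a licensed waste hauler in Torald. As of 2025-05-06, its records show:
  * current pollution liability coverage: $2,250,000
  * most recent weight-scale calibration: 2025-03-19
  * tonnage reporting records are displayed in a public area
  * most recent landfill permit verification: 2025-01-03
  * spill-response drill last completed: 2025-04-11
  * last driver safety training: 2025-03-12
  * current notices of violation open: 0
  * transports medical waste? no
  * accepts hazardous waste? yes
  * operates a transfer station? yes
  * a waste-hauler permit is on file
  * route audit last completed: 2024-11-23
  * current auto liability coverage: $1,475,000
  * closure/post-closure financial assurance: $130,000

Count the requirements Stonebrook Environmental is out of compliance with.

1. condition 'operates a transfer station' holds; driver safety training 55 days ago vs limit 60 → met
2. condition 'transports medical waste' does not hold → requirement n/a → met
3. auto liability coverage $1,475,000 ≥ $1,450,000 → met
4. spill-response drill 25 days ago vs limit 45 → met
5. tonnage reporting records present → met
6. landfill permit verification 123 days ago vs limit 120 → not met
7. condition 'accepts hazardous waste' holds; waste-hauler permit present → met
8. notices of violation open 0 ≤ 3 → met
9. weight-scale calibration 48 days ago vs limit 90 → met
10. route audit 164 days ago vs limit 180 → met
11. pollution liability coverage $2,250,000 < $2,325,000 → not met
12. closure/post-closure financial assurance $130,000 ≥ $100,000 → met
Not met: 2 of 12

2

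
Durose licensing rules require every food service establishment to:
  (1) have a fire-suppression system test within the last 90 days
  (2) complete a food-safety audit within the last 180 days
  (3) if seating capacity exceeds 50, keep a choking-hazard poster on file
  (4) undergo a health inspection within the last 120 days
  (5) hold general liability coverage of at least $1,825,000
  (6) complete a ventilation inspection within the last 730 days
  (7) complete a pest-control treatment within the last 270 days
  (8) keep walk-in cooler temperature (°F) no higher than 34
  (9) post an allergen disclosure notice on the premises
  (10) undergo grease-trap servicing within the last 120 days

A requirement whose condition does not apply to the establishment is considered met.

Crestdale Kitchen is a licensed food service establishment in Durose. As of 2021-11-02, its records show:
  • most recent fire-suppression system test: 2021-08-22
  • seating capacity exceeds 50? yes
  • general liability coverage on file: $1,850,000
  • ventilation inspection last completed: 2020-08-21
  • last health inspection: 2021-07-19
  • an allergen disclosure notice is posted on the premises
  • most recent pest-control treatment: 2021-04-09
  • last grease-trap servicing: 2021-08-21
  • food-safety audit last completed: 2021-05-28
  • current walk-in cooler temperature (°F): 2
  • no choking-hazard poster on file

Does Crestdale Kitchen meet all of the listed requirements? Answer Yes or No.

1. fire-suppression system test 72 days ago vs limit 90 → met
2. food-safety audit 158 days ago vs limit 180 → met
3. condition 'seating capacity exceeds 50' holds; choking-hazard poster absent → not met
4. health inspection 106 days ago vs limit 120 → met
5. general liability coverage $1,850,000 ≥ $1,825,000 → met
6. ventilation inspection 438 days ago vs limit 730 → met
7. pest-control treatment 207 days ago vs limit 270 → met
8. walk-in cooler temperature (°F) 2 ≤ 34 → met
9. allergen disclosure notice present → met
10. grease-trap servicing 73 days ago vs limit 120 → met
Not met: 3

No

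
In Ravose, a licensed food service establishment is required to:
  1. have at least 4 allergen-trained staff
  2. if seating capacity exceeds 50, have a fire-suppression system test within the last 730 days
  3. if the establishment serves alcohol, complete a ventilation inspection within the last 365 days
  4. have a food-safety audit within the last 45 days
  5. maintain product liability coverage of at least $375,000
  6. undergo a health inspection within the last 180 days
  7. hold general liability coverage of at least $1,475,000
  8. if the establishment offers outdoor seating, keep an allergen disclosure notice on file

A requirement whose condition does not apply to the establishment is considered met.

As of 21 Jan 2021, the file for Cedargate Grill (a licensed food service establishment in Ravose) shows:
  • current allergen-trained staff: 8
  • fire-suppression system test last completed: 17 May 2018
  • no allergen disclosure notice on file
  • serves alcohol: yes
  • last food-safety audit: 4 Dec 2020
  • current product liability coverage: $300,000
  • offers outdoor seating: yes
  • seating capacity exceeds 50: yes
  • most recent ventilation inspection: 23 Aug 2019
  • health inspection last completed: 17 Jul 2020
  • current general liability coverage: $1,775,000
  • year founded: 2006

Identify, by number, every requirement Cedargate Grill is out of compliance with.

1. allergen-trained staff 8 ≥ 4 → met
2. condition 'seating capacity exceeds 50' holds; fire-suppression system test 980 days ago vs limit 730 → not met
3. condition 'serves alcohol' holds; ventilation inspection 517 days ago vs limit 365 → not met
4. food-safety audit 48 days ago vs limit 45 → not met
5. product liability coverage $300,000 < $375,000 → not met
6. health inspection 188 days ago vs limit 180 → not met
7. general liability coverage $1,775,000 ≥ $1,475,000 → met
8. condition 'offers outdoor seating' holds; allergen disclosure notice absent → not met
Not met: 2, 3, 4, 5, 6, 8

2, 3, 4, 5, 6, 8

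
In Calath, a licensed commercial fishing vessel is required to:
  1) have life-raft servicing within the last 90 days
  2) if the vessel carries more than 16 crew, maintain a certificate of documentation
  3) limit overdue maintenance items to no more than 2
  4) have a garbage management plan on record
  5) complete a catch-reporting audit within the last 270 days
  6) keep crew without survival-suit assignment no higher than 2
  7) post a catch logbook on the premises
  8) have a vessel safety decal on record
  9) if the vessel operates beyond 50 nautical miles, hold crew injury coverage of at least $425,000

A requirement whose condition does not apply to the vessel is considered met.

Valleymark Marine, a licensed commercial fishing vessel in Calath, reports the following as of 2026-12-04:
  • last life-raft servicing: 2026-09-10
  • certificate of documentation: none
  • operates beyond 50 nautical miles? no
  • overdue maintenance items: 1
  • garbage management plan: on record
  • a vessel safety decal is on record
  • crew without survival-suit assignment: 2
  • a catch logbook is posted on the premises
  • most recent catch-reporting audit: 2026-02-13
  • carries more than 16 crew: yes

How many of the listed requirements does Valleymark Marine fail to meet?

2

1. life-raft servicing 85 days ago vs limit 90 → met
2. condition 'carries more than 16 crew' holds; certificate of documentation absent → not met
3. overdue maintenance items 1 ≤ 2 → met
4. garbage management plan present → met
5. catch-reporting audit 294 days ago vs limit 270 → not met
6. crew without survival-suit assignment 2 ≤ 2 → met
7. catch logbook present → met
8. vessel safety decal present → met
9. condition 'operates beyond 50 nautical miles' does not hold → requirement n/a → met
Not met: 2 of 9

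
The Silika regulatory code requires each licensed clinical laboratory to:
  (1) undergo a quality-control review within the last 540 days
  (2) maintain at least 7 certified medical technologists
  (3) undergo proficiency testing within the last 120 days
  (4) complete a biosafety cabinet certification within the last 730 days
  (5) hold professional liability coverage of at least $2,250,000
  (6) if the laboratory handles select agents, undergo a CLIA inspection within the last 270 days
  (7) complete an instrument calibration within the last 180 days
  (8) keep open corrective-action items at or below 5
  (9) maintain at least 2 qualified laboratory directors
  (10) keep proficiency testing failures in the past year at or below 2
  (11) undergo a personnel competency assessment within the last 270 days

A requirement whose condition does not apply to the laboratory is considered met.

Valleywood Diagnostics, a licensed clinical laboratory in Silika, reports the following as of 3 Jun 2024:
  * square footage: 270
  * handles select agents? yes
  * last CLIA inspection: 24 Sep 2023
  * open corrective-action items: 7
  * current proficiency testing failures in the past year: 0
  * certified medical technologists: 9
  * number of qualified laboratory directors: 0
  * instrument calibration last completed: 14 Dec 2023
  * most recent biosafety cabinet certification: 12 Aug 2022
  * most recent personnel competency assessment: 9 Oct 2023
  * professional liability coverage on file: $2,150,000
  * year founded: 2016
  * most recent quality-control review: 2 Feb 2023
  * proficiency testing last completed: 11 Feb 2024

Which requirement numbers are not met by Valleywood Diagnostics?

5, 8, 9

1. quality-control review 487 days ago vs limit 540 → met
2. certified medical technologists 9 ≥ 7 → met
3. proficiency testing 113 days ago vs limit 120 → met
4. biosafety cabinet certification 661 days ago vs limit 730 → met
5. professional liability coverage $2,150,000 < $2,250,000 → not met
6. condition 'handles select agents' holds; CLIA inspection 253 days ago vs limit 270 → met
7. instrument calibration 172 days ago vs limit 180 → met
8. open corrective-action items 7 > 5 → not met
9. qualified laboratory directors 0 < 2 → not met
10. proficiency testing failures in the past year 0 ≤ 2 → met
11. personnel competency assessment 238 days ago vs limit 270 → met
Not met: 5, 8, 9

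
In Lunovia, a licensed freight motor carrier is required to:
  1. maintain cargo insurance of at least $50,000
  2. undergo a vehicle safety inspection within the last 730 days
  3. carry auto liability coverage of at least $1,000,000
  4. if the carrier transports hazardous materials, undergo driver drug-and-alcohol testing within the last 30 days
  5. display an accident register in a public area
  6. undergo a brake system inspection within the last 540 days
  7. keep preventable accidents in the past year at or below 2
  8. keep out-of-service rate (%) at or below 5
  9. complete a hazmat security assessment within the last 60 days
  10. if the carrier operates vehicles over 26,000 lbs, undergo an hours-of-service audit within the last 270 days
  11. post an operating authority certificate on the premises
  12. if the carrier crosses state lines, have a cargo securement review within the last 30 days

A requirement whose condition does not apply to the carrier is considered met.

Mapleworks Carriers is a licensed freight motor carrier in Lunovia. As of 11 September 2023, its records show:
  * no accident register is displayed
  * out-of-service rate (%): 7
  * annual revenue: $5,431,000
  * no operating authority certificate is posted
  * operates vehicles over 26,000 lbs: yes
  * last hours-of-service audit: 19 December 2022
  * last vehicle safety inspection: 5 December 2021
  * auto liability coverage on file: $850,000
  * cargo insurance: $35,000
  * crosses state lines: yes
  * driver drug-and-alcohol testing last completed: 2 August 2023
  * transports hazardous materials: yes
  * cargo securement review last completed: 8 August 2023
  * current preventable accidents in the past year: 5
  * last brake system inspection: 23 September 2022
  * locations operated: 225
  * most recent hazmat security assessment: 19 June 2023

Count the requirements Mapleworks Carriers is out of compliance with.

1. cargo insurance $35,000 < $50,000 → not met
2. vehicle safety inspection 645 days ago vs limit 730 → met
3. auto liability coverage $850,000 < $1,000,000 → not met
4. condition 'transports hazardous materials' holds; driver drug-and-alcohol testing 40 days ago vs limit 30 → not met
5. accident register absent → not met
6. brake system inspection 353 days ago vs limit 540 → met
7. preventable accidents in the past year 5 > 2 → not met
8. out-of-service rate (%) 7 > 5 → not met
9. hazmat security assessment 84 days ago vs limit 60 → not met
10. condition 'operates vehicles over 26,000 lbs' holds; hours-of-service audit 266 days ago vs limit 270 → met
11. operating authority certificate absent → not met
12. condition 'crosses state lines' holds; cargo securement review 34 days ago vs limit 30 → not met
Not met: 9 of 12

9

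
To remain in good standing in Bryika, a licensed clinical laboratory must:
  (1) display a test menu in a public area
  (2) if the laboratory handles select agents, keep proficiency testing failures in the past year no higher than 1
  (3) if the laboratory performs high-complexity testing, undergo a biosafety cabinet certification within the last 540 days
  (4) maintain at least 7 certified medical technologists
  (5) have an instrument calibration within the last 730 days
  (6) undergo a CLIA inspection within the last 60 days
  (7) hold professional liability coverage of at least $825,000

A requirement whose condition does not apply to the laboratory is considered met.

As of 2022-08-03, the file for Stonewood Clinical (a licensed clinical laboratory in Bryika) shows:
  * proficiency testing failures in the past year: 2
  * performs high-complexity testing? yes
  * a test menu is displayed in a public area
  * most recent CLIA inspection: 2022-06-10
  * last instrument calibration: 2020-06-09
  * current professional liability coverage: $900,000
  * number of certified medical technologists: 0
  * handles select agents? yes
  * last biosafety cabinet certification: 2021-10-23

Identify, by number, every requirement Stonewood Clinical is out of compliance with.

1. test menu present → met
2. condition 'handles select agents' holds; proficiency testing failures in the past year 2 > 1 → not met
3. condition 'performs high-complexity testing' holds; biosafety cabinet certification 284 days ago vs limit 540 → met
4. certified medical technologists 0 < 7 → not met
5. instrument calibration 785 days ago vs limit 730 → not met
6. CLIA inspection 54 days ago vs limit 60 → met
7. professional liability coverage $900,000 ≥ $825,000 → met
Not met: 2, 4, 5

2, 4, 5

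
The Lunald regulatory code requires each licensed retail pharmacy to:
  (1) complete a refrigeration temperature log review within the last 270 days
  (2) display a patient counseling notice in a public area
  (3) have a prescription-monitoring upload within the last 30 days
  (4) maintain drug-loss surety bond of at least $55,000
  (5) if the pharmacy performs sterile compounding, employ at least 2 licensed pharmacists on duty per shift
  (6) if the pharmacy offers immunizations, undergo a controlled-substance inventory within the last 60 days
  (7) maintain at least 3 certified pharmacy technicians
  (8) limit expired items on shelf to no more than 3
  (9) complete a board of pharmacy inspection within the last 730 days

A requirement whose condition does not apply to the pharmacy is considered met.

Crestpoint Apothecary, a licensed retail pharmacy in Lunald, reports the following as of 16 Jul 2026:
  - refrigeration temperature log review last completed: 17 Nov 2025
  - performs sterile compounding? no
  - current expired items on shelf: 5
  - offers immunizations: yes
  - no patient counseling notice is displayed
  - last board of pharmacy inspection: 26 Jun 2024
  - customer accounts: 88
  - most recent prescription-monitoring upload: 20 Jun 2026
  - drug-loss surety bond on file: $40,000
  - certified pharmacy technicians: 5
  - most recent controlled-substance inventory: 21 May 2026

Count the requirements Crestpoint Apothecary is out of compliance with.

4

1. refrigeration temperature log review 241 days ago vs limit 270 → met
2. patient counseling notice absent → not met
3. prescription-monitoring upload 26 days ago vs limit 30 → met
4. drug-loss surety bond $40,000 < $55,000 → not met
5. condition 'performs sterile compounding' does not hold → requirement n/a → met
6. condition 'offers immunizations' holds; controlled-substance inventory 56 days ago vs limit 60 → met
7. certified pharmacy technicians 5 ≥ 3 → met
8. expired items on shelf 5 > 3 → not met
9. board of pharmacy inspection 750 days ago vs limit 730 → not met
Not met: 4 of 9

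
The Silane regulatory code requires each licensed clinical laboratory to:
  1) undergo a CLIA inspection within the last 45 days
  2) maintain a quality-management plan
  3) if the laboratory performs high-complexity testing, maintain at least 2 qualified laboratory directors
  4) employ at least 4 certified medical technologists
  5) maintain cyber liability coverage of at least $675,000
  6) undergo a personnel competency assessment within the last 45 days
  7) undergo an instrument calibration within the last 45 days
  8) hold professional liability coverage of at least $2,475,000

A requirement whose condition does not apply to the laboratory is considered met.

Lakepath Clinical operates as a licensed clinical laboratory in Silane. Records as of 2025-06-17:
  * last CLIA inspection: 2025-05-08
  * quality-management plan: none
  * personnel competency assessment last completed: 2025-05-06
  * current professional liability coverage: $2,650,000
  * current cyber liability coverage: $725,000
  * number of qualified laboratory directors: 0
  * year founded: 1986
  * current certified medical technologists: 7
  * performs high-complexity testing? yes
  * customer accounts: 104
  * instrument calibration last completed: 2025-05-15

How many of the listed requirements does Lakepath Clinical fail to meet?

1. CLIA inspection 40 days ago vs limit 45 → met
2. quality-management plan absent → not met
3. condition 'performs high-complexity testing' holds; qualified laboratory directors 0 < 2 → not met
4. certified medical technologists 7 ≥ 4 → met
5. cyber liability coverage $725,000 ≥ $675,000 → met
6. personnel competency assessment 42 days ago vs limit 45 → met
7. instrument calibration 33 days ago vs limit 45 → met
8. professional liability coverage $2,650,000 ≥ $2,475,000 → met
Not met: 2 of 8

2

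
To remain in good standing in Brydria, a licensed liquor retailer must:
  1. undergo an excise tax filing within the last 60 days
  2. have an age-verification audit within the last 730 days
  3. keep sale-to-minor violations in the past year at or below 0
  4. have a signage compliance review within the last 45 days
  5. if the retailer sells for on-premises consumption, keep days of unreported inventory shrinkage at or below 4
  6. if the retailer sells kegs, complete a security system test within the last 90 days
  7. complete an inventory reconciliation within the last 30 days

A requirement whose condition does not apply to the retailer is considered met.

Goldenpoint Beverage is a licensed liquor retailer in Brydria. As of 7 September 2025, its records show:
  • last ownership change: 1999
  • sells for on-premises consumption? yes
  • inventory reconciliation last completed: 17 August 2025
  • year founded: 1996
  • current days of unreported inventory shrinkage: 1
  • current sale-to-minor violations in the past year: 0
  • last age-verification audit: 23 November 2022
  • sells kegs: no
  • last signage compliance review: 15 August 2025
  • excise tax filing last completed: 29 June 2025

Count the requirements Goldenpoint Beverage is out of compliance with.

1. excise tax filing 70 days ago vs limit 60 → not met
2. age-verification audit 1019 days ago vs limit 730 → not met
3. sale-to-minor violations in the past year 0 ≤ 0 → met
4. signage compliance review 23 days ago vs limit 45 → met
5. condition 'sells for on-premises consumption' holds; days of unreported inventory shrinkage 1 ≤ 4 → met
6. condition 'sells kegs' does not hold → requirement n/a → met
7. inventory reconciliation 21 days ago vs limit 30 → met
Not met: 2 of 7

2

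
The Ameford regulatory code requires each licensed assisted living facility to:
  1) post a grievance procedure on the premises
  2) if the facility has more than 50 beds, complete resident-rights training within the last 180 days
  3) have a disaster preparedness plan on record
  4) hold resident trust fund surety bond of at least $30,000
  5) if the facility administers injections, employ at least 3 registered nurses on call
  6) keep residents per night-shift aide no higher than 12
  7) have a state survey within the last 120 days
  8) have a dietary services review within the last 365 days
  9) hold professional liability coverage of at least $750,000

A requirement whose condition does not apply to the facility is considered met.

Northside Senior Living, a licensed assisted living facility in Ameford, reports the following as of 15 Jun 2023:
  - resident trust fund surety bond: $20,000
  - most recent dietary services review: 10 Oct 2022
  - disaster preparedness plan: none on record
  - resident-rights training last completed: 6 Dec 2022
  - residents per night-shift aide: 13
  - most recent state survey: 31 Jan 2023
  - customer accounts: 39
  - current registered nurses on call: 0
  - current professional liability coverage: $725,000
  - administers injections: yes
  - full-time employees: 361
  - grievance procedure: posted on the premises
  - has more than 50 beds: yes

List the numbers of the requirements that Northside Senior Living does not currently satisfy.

2, 3, 4, 5, 6, 7, 9

1. grievance procedure present → met
2. condition 'has more than 50 beds' holds; resident-rights training 191 days ago vs limit 180 → not met
3. disaster preparedness plan absent → not met
4. resident trust fund surety bond $20,000 < $30,000 → not met
5. condition 'administers injections' holds; registered nurses on call 0 < 3 → not met
6. residents per night-shift aide 13 > 12 → not met
7. state survey 135 days ago vs limit 120 → not met
8. dietary services review 248 days ago vs limit 365 → met
9. professional liability coverage $725,000 < $750,000 → not met
Not met: 2, 3, 4, 5, 6, 7, 9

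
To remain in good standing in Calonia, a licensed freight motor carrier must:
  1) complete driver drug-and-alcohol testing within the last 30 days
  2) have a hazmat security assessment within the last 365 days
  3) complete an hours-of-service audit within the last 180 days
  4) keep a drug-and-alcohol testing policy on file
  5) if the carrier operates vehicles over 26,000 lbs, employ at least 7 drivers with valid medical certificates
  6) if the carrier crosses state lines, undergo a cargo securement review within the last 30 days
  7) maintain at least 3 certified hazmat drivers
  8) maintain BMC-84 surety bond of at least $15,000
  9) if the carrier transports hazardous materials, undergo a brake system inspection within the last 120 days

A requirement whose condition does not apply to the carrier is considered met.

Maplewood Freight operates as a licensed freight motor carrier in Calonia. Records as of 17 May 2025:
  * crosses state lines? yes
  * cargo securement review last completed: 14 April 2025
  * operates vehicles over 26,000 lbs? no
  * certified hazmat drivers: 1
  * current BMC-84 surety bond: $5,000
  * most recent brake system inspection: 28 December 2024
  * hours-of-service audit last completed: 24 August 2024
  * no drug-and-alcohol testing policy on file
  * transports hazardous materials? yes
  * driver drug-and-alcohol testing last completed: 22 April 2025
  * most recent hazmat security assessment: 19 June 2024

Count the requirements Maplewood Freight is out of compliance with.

1. driver drug-and-alcohol testing 25 days ago vs limit 30 → met
2. hazmat security assessment 332 days ago vs limit 365 → met
3. hours-of-service audit 266 days ago vs limit 180 → not met
4. drug-and-alcohol testing policy absent → not met
5. condition 'operates vehicles over 26,000 lbs' does not hold → requirement n/a → met
6. condition 'crosses state lines' holds; cargo securement review 33 days ago vs limit 30 → not met
7. certified hazmat drivers 1 < 3 → not met
8. BMC-84 surety bond $5,000 < $15,000 → not met
9. condition 'transports hazardous materials' holds; brake system inspection 140 days ago vs limit 120 → not met
Not met: 6 of 9

6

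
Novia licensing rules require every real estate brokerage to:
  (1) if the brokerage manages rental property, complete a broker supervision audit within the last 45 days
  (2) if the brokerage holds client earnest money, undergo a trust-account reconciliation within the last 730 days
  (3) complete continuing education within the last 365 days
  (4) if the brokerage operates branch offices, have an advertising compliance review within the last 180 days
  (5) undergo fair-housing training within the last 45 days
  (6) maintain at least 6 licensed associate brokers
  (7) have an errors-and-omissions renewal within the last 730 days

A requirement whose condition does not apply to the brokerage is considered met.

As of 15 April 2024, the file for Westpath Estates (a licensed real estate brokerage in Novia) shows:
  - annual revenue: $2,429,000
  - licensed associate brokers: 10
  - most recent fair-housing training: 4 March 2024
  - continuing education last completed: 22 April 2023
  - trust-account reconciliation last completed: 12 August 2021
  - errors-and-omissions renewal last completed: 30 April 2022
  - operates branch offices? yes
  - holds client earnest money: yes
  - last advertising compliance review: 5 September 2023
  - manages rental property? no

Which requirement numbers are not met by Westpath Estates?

1. condition 'manages rental property' does not hold → requirement n/a → met
2. condition 'holds client earnest money' holds; trust-account reconciliation 977 days ago vs limit 730 → not met
3. continuing education 359 days ago vs limit 365 → met
4. condition 'operates branch offices' holds; advertising compliance review 223 days ago vs limit 180 → not met
5. fair-housing training 42 days ago vs limit 45 → met
6. licensed associate brokers 10 ≥ 6 → met
7. errors-and-omissions renewal 716 days ago vs limit 730 → met
Not met: 2, 4

2, 4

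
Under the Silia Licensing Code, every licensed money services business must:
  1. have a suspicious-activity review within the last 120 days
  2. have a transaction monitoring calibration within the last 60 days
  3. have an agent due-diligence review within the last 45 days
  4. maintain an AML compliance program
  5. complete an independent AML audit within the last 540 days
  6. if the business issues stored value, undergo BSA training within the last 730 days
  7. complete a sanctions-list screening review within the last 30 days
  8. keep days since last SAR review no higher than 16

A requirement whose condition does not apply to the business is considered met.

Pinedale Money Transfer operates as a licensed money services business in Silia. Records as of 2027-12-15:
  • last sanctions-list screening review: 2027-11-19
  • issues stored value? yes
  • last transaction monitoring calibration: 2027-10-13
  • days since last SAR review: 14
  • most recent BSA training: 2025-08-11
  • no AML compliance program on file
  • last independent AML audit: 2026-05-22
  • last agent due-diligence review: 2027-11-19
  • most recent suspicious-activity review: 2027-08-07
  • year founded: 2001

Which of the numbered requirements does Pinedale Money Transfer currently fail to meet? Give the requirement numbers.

1. suspicious-activity review 130 days ago vs limit 120 → not met
2. transaction monitoring calibration 63 days ago vs limit 60 → not met
3. agent due-diligence review 26 days ago vs limit 45 → met
4. AML compliance program absent → not met
5. independent AML audit 572 days ago vs limit 540 → not met
6. condition 'issues stored value' holds; BSA training 856 days ago vs limit 730 → not met
7. sanctions-list screening review 26 days ago vs limit 30 → met
8. days since last SAR review 14 ≤ 16 → met
Not met: 1, 2, 4, 5, 6

1, 2, 4, 5, 6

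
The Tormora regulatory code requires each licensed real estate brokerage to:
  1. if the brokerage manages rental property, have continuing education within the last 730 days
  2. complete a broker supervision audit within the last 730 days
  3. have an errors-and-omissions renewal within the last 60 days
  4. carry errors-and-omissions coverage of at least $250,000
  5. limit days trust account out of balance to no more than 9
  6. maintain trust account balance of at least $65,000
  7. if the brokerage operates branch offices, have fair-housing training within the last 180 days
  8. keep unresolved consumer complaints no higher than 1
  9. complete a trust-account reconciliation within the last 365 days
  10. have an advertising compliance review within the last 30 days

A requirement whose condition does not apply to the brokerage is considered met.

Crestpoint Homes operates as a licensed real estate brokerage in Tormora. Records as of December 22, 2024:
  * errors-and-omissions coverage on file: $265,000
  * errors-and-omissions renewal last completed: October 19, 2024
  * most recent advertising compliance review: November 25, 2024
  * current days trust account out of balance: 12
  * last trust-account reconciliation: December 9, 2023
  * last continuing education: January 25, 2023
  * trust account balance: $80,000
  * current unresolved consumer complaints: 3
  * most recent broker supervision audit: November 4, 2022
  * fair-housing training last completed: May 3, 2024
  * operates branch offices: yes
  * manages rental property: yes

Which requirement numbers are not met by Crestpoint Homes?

1. condition 'manages rental property' holds; continuing education 697 days ago vs limit 730 → met
2. broker supervision audit 779 days ago vs limit 730 → not met
3. errors-and-omissions renewal 64 days ago vs limit 60 → not met
4. errors-and-omissions coverage $265,000 ≥ $250,000 → met
5. days trust account out of balance 12 > 9 → not met
6. trust account balance $80,000 ≥ $65,000 → met
7. condition 'operates branch offices' holds; fair-housing training 233 days ago vs limit 180 → not met
8. unresolved consumer complaints 3 > 1 → not met
9. trust-account reconciliation 379 days ago vs limit 365 → not met
10. advertising compliance review 27 days ago vs limit 30 → met
Not met: 2, 3, 5, 7, 8, 9

2, 3, 5, 7, 8, 9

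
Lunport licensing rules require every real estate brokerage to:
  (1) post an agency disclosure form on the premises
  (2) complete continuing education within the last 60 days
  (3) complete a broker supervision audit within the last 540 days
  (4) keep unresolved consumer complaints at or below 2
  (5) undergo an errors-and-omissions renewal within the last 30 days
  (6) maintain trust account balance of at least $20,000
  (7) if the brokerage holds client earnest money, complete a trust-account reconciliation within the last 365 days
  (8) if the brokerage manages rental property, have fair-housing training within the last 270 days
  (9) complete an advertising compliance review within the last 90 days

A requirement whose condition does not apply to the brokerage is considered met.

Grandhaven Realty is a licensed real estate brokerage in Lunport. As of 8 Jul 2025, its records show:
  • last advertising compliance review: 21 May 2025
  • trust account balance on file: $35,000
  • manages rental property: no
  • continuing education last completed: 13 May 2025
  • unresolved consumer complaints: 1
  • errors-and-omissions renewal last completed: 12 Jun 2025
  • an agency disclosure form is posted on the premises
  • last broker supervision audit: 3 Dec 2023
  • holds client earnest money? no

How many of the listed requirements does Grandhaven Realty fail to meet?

1. agency disclosure form present → met
2. continuing education 56 days ago vs limit 60 → met
3. broker supervision audit 583 days ago vs limit 540 → not met
4. unresolved consumer complaints 1 ≤ 2 → met
5. errors-and-omissions renewal 26 days ago vs limit 30 → met
6. trust account balance $35,000 ≥ $20,000 → met
7. condition 'holds client earnest money' does not hold → requirement n/a → met
8. condition 'manages rental property' does not hold → requirement n/a → met
9. advertising compliance review 48 days ago vs limit 90 → met
Not met: 1 of 9

1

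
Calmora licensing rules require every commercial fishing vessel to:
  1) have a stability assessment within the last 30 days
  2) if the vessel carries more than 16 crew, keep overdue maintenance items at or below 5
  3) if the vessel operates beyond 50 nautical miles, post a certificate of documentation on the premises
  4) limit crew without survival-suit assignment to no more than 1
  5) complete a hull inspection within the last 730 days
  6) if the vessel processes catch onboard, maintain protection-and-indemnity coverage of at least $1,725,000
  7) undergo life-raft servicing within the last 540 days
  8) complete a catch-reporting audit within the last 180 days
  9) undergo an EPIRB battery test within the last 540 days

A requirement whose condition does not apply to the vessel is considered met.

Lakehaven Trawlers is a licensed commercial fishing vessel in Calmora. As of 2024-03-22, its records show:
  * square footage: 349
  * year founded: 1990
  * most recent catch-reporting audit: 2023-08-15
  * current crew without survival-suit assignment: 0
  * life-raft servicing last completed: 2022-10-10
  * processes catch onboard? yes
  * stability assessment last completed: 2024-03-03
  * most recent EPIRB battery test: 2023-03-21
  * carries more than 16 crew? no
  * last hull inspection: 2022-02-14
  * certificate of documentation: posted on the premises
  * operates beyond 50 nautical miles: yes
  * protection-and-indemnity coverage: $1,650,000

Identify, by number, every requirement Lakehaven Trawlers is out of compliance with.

1. stability assessment 19 days ago vs limit 30 → met
2. condition 'carries more than 16 crew' does not hold → requirement n/a → met
3. condition 'operates beyond 50 nautical miles' holds; certificate of documentation present → met
4. crew without survival-suit assignment 0 ≤ 1 → met
5. hull inspection 767 days ago vs limit 730 → not met
6. condition 'processes catch onboard' holds; protection-and-indemnity coverage $1,650,000 < $1,725,000 → not met
7. life-raft servicing 529 days ago vs limit 540 → met
8. catch-reporting audit 220 days ago vs limit 180 → not met
9. EPIRB battery test 367 days ago vs limit 540 → met
Not met: 5, 6, 8

5, 6, 8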